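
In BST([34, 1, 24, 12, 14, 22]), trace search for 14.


BST root = 34
Search for 14: compare at each node
Path: [34, 1, 24, 12, 14]


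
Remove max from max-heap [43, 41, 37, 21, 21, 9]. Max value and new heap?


Max = 43
Replace root with last, heapify down
Resulting heap: [41, 21, 37, 9, 21]


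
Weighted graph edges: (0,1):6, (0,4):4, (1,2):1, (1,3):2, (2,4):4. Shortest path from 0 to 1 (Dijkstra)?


Dijkstra from 0:
Distances: {0: 0, 1: 6, 2: 7, 3: 8, 4: 4}
Shortest distance to 1 = 6, path = [0, 1]


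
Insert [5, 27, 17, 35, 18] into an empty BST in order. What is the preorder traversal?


Root = 5; build tree by BST insertion.
Preorder traversal: [5, 27, 17, 18, 35]


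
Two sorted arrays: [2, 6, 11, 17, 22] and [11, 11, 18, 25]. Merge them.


Compare heads, take smaller each step.
Merged: [2, 6, 11, 11, 11, 17, 18, 22, 25]


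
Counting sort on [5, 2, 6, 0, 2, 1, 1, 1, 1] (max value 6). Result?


Count array: [1, 4, 2, 0, 0, 1, 1]
Reconstruct: [0, 1, 1, 1, 1, 2, 2, 5, 6]


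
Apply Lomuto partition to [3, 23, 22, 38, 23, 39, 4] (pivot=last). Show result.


Elements <= 4 go left of pivot.
Result: [3, 4, 22, 38, 23, 39, 23], pivot at index 1


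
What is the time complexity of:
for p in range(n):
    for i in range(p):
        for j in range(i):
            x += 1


Per nesting level: O(n) * O(n) [triangular over p] * O(n) [triangular over i] = O(n^3)
Complexity: O(n^3)


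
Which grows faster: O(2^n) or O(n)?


linear grows slower than exponential
O(n) is asymptotically smaller; O(2^n) grows faster


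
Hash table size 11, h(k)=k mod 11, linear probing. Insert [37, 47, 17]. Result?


Insertions: 37->slot 4; 47->slot 3; 17->slot 6
Table: [None, None, None, 47, 37, None, 17, None, None, None, None]


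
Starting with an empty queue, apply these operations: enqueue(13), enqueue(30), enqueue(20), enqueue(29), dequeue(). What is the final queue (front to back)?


enqueue(13) -> [13]
enqueue(30) -> [13, 30]
enqueue(20) -> [13, 30, 20]
enqueue(29) -> [13, 30, 20, 29]
dequeue() returns 13 -> [30, 20, 29]
Final queue (front to back): [30, 20, 29]


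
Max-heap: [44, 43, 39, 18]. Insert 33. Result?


Append 33: [44, 43, 39, 18, 33]
Bubble up: no swaps needed
Result: [44, 43, 39, 18, 33]


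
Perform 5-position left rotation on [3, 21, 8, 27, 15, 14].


Left rotate by 5: [14, 3, 21, 8, 27, 15]


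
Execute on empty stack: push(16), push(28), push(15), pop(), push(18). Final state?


push(16) -> [16]
push(28) -> [16, 28]
push(15) -> [16, 28, 15]
pop() returns 15 -> [16, 28]
push(18) -> [16, 28, 18]
Final stack (bottom to top): [16, 28, 18]


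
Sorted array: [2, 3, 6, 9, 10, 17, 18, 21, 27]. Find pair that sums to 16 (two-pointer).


Two pointers: lo=0, hi=8
Found pair: (6, 10) summing to 16


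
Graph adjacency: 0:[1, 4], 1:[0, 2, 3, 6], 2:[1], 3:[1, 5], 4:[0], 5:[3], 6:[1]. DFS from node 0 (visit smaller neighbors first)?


DFS stack-based: start with [0]
Visit order: [0, 1, 2, 3, 5, 6, 4]


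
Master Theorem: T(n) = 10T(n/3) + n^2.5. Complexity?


a=10, b=3, c=2.5. log_3(10)=2.096 < c=2.5. Case 3: O(n^c) = O(n^2.500)
Complexity: O(n^2.500)


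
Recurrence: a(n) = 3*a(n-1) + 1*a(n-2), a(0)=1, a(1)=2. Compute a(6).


Build bottom-up:
...a(4)=76, a(5)=251, a(6)=3*251+1*76=829


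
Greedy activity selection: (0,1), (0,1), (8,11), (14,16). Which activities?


Greedy: pick earliest-ending, then skip overlaps.
Selected (3 activities): [(0, 1), (8, 11), (14, 16)]


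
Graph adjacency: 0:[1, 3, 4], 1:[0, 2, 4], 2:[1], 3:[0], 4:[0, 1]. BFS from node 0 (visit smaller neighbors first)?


BFS queue: start with [0]
Visit order: [0, 1, 3, 4, 2]


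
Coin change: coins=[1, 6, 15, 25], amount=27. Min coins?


dp[0]=0; dp[i]=1+min(dp[i-c] for c in coins)
...dp[22]=3, dp[23]=4, dp[24]=4, dp[25]=1, dp[26]=2, dp[27]=3
Minimum coins for 27 = 3


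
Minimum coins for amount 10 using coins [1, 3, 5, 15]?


dp[0]=0; dp[i]=1+min(dp[i-c] for c in coins)
...dp[5]=1, dp[6]=2, dp[7]=3, dp[8]=2, dp[9]=3, dp[10]=2
Minimum coins for 10 = 2


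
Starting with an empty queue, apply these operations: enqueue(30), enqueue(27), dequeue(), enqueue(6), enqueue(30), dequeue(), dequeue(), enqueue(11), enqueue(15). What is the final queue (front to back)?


enqueue(30) -> [30]
enqueue(27) -> [30, 27]
dequeue() returns 30 -> [27]
enqueue(6) -> [27, 6]
enqueue(30) -> [27, 6, 30]
dequeue() returns 27 -> [6, 30]
dequeue() returns 6 -> [30]
enqueue(11) -> [30, 11]
enqueue(15) -> [30, 11, 15]
Final queue (front to back): [30, 11, 15]


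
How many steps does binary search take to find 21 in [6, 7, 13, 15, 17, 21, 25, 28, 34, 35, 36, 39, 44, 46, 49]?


Search for 21:
[0,14] mid=7 arr[7]=28
[0,6] mid=3 arr[3]=15
[4,6] mid=5 arr[5]=21
Total: 3 comparisons


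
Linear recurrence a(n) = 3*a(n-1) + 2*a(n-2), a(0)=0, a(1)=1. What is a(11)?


Build bottom-up:
...a(9)=22363, a(10)=79647, a(11)=3*79647+2*22363=283667


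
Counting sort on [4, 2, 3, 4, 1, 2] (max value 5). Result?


Count array: [0, 1, 2, 1, 2, 0]
Reconstruct: [1, 2, 2, 3, 4, 4]


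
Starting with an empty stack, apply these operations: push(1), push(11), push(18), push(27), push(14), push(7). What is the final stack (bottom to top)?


push(1) -> [1]
push(11) -> [1, 11]
push(18) -> [1, 11, 18]
push(27) -> [1, 11, 18, 27]
push(14) -> [1, 11, 18, 27, 14]
push(7) -> [1, 11, 18, 27, 14, 7]
Final stack (bottom to top): [1, 11, 18, 27, 14, 7]


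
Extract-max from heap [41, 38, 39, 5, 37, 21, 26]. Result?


Max = 41
Replace root with last, heapify down
Resulting heap: [39, 38, 26, 5, 37, 21]


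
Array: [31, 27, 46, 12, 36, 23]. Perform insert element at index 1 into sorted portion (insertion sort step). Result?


After one pass: [27, 31, 46, 12, 36, 23]


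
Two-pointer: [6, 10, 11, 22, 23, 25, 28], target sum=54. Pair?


Two pointers: lo=0, hi=6
No pair sums to 54


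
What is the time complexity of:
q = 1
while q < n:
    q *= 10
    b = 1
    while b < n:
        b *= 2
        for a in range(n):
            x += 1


Per nesting level: O(log n) * O(log n) * O(n) = O(n (log n)^2)
Complexity: O(n (log n)^2)


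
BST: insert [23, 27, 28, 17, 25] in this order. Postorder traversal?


Root = 23; build tree by BST insertion.
Postorder traversal: [17, 25, 28, 27, 23]


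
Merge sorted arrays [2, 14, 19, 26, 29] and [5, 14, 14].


Compare heads, take smaller each step.
Merged: [2, 5, 14, 14, 14, 19, 26, 29]


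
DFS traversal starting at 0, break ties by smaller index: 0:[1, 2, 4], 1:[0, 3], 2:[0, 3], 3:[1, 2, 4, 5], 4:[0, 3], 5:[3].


DFS stack-based: start with [0]
Visit order: [0, 1, 3, 2, 4, 5]


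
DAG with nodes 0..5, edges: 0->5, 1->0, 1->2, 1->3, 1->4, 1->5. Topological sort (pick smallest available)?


Kahn's algorithm, process smallest node first
Order: [1, 0, 2, 3, 4, 5]


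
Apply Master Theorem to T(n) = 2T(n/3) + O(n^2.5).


a=2, b=3, c=2.5. log_3(2)=0.631 < c=2.5. Case 3: O(n^c) = O(n^2.500)
Complexity: O(n^2.500)


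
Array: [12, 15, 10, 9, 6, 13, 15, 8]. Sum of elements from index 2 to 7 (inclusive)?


Prefix sums: [0, 12, 27, 37, 46, 52, 65, 80, 88]
Sum[2..7] = prefix[8] - prefix[2] = 88 - 27 = 61


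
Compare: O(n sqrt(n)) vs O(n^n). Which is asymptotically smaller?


n^1.5 grows slower than n^n
O(n sqrt(n)) is asymptotically smaller; O(n^n) grows faster


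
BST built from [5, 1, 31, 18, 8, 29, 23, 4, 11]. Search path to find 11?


BST root = 5
Search for 11: compare at each node
Path: [5, 31, 18, 8, 11]


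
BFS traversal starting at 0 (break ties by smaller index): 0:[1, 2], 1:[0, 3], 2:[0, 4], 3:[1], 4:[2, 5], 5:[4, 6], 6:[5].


BFS queue: start with [0]
Visit order: [0, 1, 2, 3, 4, 5, 6]


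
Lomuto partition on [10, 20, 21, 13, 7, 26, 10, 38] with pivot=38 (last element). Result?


Elements <= 38 go left of pivot.
Result: [10, 20, 21, 13, 7, 26, 10, 38], pivot at index 7


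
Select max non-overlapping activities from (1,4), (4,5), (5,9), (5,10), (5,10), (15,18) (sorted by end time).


Greedy: pick earliest-ending, then skip overlaps.
Selected (4 activities): [(1, 4), (4, 5), (5, 9), (15, 18)]


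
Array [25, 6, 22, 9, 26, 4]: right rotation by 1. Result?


Right rotate by 1: [4, 25, 6, 22, 9, 26]


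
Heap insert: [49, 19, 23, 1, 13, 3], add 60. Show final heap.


Append 60: [49, 19, 23, 1, 13, 3, 60]
Bubble up: swap idx 6(60) with idx 2(23); swap idx 2(60) with idx 0(49)
Result: [60, 19, 49, 1, 13, 3, 23]


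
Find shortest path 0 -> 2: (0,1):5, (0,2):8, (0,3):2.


Dijkstra from 0:
Distances: {0: 0, 1: 5, 2: 8, 3: 2}
Shortest distance to 2 = 8, path = [0, 2]


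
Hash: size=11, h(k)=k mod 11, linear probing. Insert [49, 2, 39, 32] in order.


Insertions: 49->slot 5; 2->slot 2; 39->slot 6; 32->slot 10
Table: [None, None, 2, None, None, 49, 39, None, None, None, 32]


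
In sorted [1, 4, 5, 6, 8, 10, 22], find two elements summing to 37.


Two pointers: lo=0, hi=6
No pair sums to 37


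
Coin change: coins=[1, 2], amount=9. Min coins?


dp[0]=0; dp[i]=1+min(dp[i-c] for c in coins)
...dp[4]=2, dp[5]=3, dp[6]=3, dp[7]=4, dp[8]=4, dp[9]=5
Minimum coins for 9 = 5


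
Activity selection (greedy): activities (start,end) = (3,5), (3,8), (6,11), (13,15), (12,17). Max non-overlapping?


Greedy: pick earliest-ending, then skip overlaps.
Selected (3 activities): [(3, 5), (6, 11), (13, 15)]


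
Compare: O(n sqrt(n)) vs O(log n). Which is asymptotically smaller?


logarithmic grows slower than n^1.5
O(log n) is asymptotically smaller; O(n sqrt(n)) grows faster


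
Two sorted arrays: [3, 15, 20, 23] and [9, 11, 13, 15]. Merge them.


Compare heads, take smaller each step.
Merged: [3, 9, 11, 13, 15, 15, 20, 23]


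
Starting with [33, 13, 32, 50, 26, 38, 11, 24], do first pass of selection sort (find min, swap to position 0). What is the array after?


After one pass: [11, 13, 32, 50, 26, 38, 33, 24]


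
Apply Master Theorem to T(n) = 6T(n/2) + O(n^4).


a=6, b=2, c=4. log_2(6)=2.585 < c=4. Case 3: O(n^c) = O(n^4)
Complexity: O(n^4)


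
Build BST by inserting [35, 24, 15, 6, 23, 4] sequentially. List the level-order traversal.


Root = 35; build tree by BST insertion.
Level-Order traversal: [35, 24, 15, 6, 23, 4]


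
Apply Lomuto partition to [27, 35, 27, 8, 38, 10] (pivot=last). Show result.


Elements <= 10 go left of pivot.
Result: [8, 10, 27, 27, 38, 35], pivot at index 1


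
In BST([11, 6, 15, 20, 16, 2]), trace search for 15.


BST root = 11
Search for 15: compare at each node
Path: [11, 15]


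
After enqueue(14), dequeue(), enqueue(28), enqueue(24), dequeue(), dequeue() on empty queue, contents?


enqueue(14) -> [14]
dequeue() returns 14 -> []
enqueue(28) -> [28]
enqueue(24) -> [28, 24]
dequeue() returns 28 -> [24]
dequeue() returns 24 -> []
Final queue (front to back): []


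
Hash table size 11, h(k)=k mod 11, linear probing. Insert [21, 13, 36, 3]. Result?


Insertions: 21->slot 10; 13->slot 2; 36->slot 3; 3->slot 4
Table: [None, None, 13, 36, 3, None, None, None, None, None, 21]


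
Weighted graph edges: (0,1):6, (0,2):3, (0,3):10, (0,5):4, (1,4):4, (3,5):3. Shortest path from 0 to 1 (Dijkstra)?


Dijkstra from 0:
Distances: {0: 0, 1: 6, 2: 3, 3: 7, 4: 10, 5: 4}
Shortest distance to 1 = 6, path = [0, 1]


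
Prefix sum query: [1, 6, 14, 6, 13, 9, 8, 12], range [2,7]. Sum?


Prefix sums: [0, 1, 7, 21, 27, 40, 49, 57, 69]
Sum[2..7] = prefix[8] - prefix[2] = 69 - 7 = 62


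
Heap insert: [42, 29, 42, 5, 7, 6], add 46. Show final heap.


Append 46: [42, 29, 42, 5, 7, 6, 46]
Bubble up: swap idx 6(46) with idx 2(42); swap idx 2(46) with idx 0(42)
Result: [46, 29, 42, 5, 7, 6, 42]


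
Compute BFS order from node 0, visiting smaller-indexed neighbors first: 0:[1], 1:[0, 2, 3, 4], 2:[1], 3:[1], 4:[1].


BFS queue: start with [0]
Visit order: [0, 1, 2, 3, 4]


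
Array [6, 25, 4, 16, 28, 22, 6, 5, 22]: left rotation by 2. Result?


Left rotate by 2: [4, 16, 28, 22, 6, 5, 22, 6, 25]


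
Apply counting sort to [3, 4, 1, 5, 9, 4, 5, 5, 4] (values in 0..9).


Count array: [0, 1, 0, 1, 3, 3, 0, 0, 0, 1]
Reconstruct: [1, 3, 4, 4, 4, 5, 5, 5, 9]


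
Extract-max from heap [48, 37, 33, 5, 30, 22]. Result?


Max = 48
Replace root with last, heapify down
Resulting heap: [37, 30, 33, 5, 22]


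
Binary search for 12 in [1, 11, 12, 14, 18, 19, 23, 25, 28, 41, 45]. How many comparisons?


Search for 12:
[0,10] mid=5 arr[5]=19
[0,4] mid=2 arr[2]=12
Total: 2 comparisons


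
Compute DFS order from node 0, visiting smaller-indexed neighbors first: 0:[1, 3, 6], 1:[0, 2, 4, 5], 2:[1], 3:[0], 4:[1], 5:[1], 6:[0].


DFS stack-based: start with [0]
Visit order: [0, 1, 2, 4, 5, 3, 6]


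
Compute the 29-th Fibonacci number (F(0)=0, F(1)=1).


F(n)=F(n-1)+F(n-2)
...F(27)=196418, F(28)=317811, F(29)=514229


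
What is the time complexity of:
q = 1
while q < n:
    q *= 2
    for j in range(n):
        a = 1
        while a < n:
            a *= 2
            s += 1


Per nesting level: O(log n) * O(n) * O(log n) = O(n (log n)^2)
Complexity: O(n (log n)^2)


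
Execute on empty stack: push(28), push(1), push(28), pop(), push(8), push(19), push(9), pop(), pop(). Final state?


push(28) -> [28]
push(1) -> [28, 1]
push(28) -> [28, 1, 28]
pop() returns 28 -> [28, 1]
push(8) -> [28, 1, 8]
push(19) -> [28, 1, 8, 19]
push(9) -> [28, 1, 8, 19, 9]
pop() returns 9 -> [28, 1, 8, 19]
pop() returns 19 -> [28, 1, 8]
Final stack (bottom to top): [28, 1, 8]


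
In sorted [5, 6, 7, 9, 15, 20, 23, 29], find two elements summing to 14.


Two pointers: lo=0, hi=7
Found pair: (5, 9) summing to 14


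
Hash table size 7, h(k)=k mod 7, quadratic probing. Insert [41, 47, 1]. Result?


Insertions: 41->slot 6; 47->slot 5; 1->slot 1
Table: [None, 1, None, None, None, 47, 41]


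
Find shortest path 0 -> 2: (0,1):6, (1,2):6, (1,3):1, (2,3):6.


Dijkstra from 0:
Distances: {0: 0, 1: 6, 2: 12, 3: 7}
Shortest distance to 2 = 12, path = [0, 1, 2]


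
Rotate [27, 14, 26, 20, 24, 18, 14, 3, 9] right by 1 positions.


Right rotate by 1: [9, 27, 14, 26, 20, 24, 18, 14, 3]


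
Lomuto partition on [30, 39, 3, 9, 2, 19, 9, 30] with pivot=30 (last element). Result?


Elements <= 30 go left of pivot.
Result: [30, 3, 9, 2, 19, 9, 30, 39], pivot at index 6


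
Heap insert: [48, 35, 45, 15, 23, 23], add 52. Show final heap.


Append 52: [48, 35, 45, 15, 23, 23, 52]
Bubble up: swap idx 6(52) with idx 2(45); swap idx 2(52) with idx 0(48)
Result: [52, 35, 48, 15, 23, 23, 45]


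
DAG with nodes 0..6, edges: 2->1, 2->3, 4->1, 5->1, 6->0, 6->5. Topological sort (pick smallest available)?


Kahn's algorithm, process smallest node first
Order: [2, 3, 4, 6, 0, 5, 1]


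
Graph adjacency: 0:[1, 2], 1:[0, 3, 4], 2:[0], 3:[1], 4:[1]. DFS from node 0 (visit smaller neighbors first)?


DFS stack-based: start with [0]
Visit order: [0, 1, 3, 4, 2]


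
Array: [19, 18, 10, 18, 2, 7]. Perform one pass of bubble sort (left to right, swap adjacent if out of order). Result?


After one pass: [18, 10, 18, 2, 7, 19]


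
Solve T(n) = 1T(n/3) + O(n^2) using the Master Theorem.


a=1, b=3, c=2. log_3(1)=0 < c=2. Case 3: O(n^c) = O(n^2)
Complexity: O(n^2)


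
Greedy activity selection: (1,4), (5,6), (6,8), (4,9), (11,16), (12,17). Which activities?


Greedy: pick earliest-ending, then skip overlaps.
Selected (4 activities): [(1, 4), (5, 6), (6, 8), (11, 16)]


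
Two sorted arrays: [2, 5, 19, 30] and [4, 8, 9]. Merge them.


Compare heads, take smaller each step.
Merged: [2, 4, 5, 8, 9, 19, 30]


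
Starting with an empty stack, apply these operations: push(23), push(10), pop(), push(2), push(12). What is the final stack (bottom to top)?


push(23) -> [23]
push(10) -> [23, 10]
pop() returns 10 -> [23]
push(2) -> [23, 2]
push(12) -> [23, 2, 12]
Final stack (bottom to top): [23, 2, 12]


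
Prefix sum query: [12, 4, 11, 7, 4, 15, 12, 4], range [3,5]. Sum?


Prefix sums: [0, 12, 16, 27, 34, 38, 53, 65, 69]
Sum[3..5] = prefix[6] - prefix[3] = 53 - 27 = 26


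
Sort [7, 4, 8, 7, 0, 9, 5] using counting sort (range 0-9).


Count array: [1, 0, 0, 0, 1, 1, 0, 2, 1, 1]
Reconstruct: [0, 4, 5, 7, 7, 8, 9]


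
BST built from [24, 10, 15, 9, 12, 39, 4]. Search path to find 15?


BST root = 24
Search for 15: compare at each node
Path: [24, 10, 15]


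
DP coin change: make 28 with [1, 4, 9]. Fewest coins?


dp[0]=0; dp[i]=1+min(dp[i-c] for c in coins)
...dp[23]=4, dp[24]=5, dp[25]=5, dp[26]=4, dp[27]=3, dp[28]=4
Minimum coins for 28 = 4


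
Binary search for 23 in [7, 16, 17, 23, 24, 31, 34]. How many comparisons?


Search for 23:
[0,6] mid=3 arr[3]=23
Total: 1 comparisons


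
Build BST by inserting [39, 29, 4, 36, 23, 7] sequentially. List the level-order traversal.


Root = 39; build tree by BST insertion.
Level-Order traversal: [39, 29, 4, 36, 23, 7]


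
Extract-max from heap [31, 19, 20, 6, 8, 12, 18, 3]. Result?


Max = 31
Replace root with last, heapify down
Resulting heap: [20, 19, 18, 6, 8, 12, 3]


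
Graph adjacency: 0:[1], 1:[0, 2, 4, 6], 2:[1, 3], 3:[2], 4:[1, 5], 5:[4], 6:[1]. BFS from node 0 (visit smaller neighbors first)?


BFS queue: start with [0]
Visit order: [0, 1, 2, 4, 6, 3, 5]


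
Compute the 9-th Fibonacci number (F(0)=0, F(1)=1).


F(n)=F(n-1)+F(n-2)
...F(7)=13, F(8)=21, F(9)=34


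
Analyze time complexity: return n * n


Analysis: constant-time operation, no loop
Complexity: O(1)


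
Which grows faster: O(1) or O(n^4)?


constant grows slower than quartic
O(1) is asymptotically smaller; O(n^4) grows faster


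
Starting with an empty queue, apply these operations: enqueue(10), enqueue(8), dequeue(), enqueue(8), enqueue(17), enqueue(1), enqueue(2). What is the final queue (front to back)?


enqueue(10) -> [10]
enqueue(8) -> [10, 8]
dequeue() returns 10 -> [8]
enqueue(8) -> [8, 8]
enqueue(17) -> [8, 8, 17]
enqueue(1) -> [8, 8, 17, 1]
enqueue(2) -> [8, 8, 17, 1, 2]
Final queue (front to back): [8, 8, 17, 1, 2]


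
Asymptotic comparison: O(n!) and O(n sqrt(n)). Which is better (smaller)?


n^1.5 grows slower than factorial
O(n sqrt(n)) is asymptotically smaller; O(n!) grows faster


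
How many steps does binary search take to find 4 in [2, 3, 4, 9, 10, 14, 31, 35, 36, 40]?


Search for 4:
[0,9] mid=4 arr[4]=10
[0,3] mid=1 arr[1]=3
[2,3] mid=2 arr[2]=4
Total: 3 comparisons


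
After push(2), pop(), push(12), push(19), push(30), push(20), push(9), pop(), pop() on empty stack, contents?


push(2) -> [2]
pop() returns 2 -> []
push(12) -> [12]
push(19) -> [12, 19]
push(30) -> [12, 19, 30]
push(20) -> [12, 19, 30, 20]
push(9) -> [12, 19, 30, 20, 9]
pop() returns 9 -> [12, 19, 30, 20]
pop() returns 20 -> [12, 19, 30]
Final stack (bottom to top): [12, 19, 30]


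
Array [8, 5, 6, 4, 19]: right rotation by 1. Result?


Right rotate by 1: [19, 8, 5, 6, 4]


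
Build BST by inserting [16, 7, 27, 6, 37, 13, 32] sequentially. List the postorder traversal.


Root = 16; build tree by BST insertion.
Postorder traversal: [6, 13, 7, 32, 37, 27, 16]


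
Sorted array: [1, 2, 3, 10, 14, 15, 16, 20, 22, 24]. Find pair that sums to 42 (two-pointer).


Two pointers: lo=0, hi=9
Found pair: (20, 22) summing to 42


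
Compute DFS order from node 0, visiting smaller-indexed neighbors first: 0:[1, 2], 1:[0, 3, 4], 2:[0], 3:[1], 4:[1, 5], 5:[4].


DFS stack-based: start with [0]
Visit order: [0, 1, 3, 4, 5, 2]


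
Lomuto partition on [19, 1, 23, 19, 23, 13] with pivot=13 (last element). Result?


Elements <= 13 go left of pivot.
Result: [1, 13, 23, 19, 23, 19], pivot at index 1


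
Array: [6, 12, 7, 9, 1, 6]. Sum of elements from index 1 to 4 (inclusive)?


Prefix sums: [0, 6, 18, 25, 34, 35, 41]
Sum[1..4] = prefix[5] - prefix[1] = 35 - 6 = 29


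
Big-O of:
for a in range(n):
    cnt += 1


Per nesting level: O(n) = O(n)
Complexity: O(n)


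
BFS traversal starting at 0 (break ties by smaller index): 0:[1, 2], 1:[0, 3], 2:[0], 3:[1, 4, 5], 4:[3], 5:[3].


BFS queue: start with [0]
Visit order: [0, 1, 2, 3, 4, 5]


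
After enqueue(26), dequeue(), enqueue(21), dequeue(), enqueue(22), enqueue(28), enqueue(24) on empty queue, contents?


enqueue(26) -> [26]
dequeue() returns 26 -> []
enqueue(21) -> [21]
dequeue() returns 21 -> []
enqueue(22) -> [22]
enqueue(28) -> [22, 28]
enqueue(24) -> [22, 28, 24]
Final queue (front to back): [22, 28, 24]


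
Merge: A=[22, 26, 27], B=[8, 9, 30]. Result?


Compare heads, take smaller each step.
Merged: [8, 9, 22, 26, 27, 30]


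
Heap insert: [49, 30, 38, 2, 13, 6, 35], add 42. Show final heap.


Append 42: [49, 30, 38, 2, 13, 6, 35, 42]
Bubble up: swap idx 7(42) with idx 3(2); swap idx 3(42) with idx 1(30)
Result: [49, 42, 38, 30, 13, 6, 35, 2]


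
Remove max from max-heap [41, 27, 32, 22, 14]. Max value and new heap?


Max = 41
Replace root with last, heapify down
Resulting heap: [32, 27, 14, 22]


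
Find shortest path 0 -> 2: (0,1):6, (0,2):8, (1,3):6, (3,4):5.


Dijkstra from 0:
Distances: {0: 0, 1: 6, 2: 8, 3: 12, 4: 17}
Shortest distance to 2 = 8, path = [0, 2]


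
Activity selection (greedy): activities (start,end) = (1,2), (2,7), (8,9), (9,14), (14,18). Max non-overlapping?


Greedy: pick earliest-ending, then skip overlaps.
Selected (5 activities): [(1, 2), (2, 7), (8, 9), (9, 14), (14, 18)]


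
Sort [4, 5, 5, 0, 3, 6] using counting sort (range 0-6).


Count array: [1, 0, 0, 1, 1, 2, 1]
Reconstruct: [0, 3, 4, 5, 5, 6]


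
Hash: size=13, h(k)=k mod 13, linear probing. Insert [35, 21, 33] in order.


Insertions: 35->slot 9; 21->slot 8; 33->slot 7
Table: [None, None, None, None, None, None, None, 33, 21, 35, None, None, None]


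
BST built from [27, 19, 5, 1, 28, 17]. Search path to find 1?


BST root = 27
Search for 1: compare at each node
Path: [27, 19, 5, 1]


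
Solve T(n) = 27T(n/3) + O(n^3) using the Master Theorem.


a=27, b=3, c=3. log_3(27)=3 = c=3. Case 2: O(n^c log n) = O(n^3 log n)
Complexity: O(n^3 log n)


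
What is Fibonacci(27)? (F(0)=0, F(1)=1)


F(n)=F(n-1)+F(n-2)
...F(25)=75025, F(26)=121393, F(27)=196418


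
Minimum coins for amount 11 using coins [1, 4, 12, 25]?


dp[0]=0; dp[i]=1+min(dp[i-c] for c in coins)
...dp[6]=3, dp[7]=4, dp[8]=2, dp[9]=3, dp[10]=4, dp[11]=5
Minimum coins for 11 = 5


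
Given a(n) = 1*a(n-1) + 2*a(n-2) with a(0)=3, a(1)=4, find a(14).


Build bottom-up:
...a(12)=9558, a(13)=19114, a(14)=1*19114+2*9558=38230


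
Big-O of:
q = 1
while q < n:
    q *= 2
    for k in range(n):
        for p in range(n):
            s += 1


Per nesting level: O(log n) * O(n) * O(n) = O(n^2 log n)
Complexity: O(n^2 log n)


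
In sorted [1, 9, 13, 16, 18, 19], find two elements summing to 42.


Two pointers: lo=0, hi=5
No pair sums to 42


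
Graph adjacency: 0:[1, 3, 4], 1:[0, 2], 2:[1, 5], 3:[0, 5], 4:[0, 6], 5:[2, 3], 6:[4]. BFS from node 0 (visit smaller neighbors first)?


BFS queue: start with [0]
Visit order: [0, 1, 3, 4, 2, 5, 6]


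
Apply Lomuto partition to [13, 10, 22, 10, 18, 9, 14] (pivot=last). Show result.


Elements <= 14 go left of pivot.
Result: [13, 10, 10, 9, 14, 22, 18], pivot at index 4


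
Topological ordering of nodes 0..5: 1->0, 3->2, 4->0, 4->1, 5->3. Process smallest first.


Kahn's algorithm, process smallest node first
Order: [4, 1, 0, 5, 3, 2]


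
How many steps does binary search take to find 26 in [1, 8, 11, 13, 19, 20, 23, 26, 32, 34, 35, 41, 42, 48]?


Search for 26:
[0,13] mid=6 arr[6]=23
[7,13] mid=10 arr[10]=35
[7,9] mid=8 arr[8]=32
[7,7] mid=7 arr[7]=26
Total: 4 comparisons


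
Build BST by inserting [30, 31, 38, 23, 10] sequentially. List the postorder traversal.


Root = 30; build tree by BST insertion.
Postorder traversal: [10, 23, 38, 31, 30]


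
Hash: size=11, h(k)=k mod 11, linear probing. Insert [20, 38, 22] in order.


Insertions: 20->slot 9; 38->slot 5; 22->slot 0
Table: [22, None, None, None, None, 38, None, None, None, 20, None]


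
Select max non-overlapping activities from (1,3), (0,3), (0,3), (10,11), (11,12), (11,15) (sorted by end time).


Greedy: pick earliest-ending, then skip overlaps.
Selected (3 activities): [(1, 3), (10, 11), (11, 12)]


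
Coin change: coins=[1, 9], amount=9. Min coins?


dp[0]=0; dp[i]=1+min(dp[i-c] for c in coins)
...dp[4]=4, dp[5]=5, dp[6]=6, dp[7]=7, dp[8]=8, dp[9]=1
Minimum coins for 9 = 1


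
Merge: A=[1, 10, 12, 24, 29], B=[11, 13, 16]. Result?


Compare heads, take smaller each step.
Merged: [1, 10, 11, 12, 13, 16, 24, 29]


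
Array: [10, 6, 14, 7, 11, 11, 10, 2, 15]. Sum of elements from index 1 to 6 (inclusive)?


Prefix sums: [0, 10, 16, 30, 37, 48, 59, 69, 71, 86]
Sum[1..6] = prefix[7] - prefix[1] = 69 - 10 = 59


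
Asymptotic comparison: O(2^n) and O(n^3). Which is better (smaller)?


cubic grows slower than exponential
O(n^3) is asymptotically smaller; O(2^n) grows faster


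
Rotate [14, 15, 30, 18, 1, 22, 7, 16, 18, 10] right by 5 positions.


Right rotate by 5: [22, 7, 16, 18, 10, 14, 15, 30, 18, 1]


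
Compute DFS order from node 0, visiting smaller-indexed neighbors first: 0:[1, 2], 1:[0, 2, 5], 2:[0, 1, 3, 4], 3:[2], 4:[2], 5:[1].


DFS stack-based: start with [0]
Visit order: [0, 1, 2, 3, 4, 5]


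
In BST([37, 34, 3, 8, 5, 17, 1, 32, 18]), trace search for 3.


BST root = 37
Search for 3: compare at each node
Path: [37, 34, 3]


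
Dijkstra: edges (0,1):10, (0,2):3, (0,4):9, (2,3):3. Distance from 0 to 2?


Dijkstra from 0:
Distances: {0: 0, 1: 10, 2: 3, 3: 6, 4: 9}
Shortest distance to 2 = 3, path = [0, 2]


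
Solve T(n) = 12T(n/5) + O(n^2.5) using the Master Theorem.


a=12, b=5, c=2.5. log_5(12)=1.544 < c=2.5. Case 3: O(n^c) = O(n^2.500)
Complexity: O(n^2.500)


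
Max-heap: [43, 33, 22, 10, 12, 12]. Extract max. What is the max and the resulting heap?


Max = 43
Replace root with last, heapify down
Resulting heap: [33, 12, 22, 10, 12]


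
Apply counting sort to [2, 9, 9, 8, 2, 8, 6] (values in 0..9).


Count array: [0, 0, 2, 0, 0, 0, 1, 0, 2, 2]
Reconstruct: [2, 2, 6, 8, 8, 9, 9]


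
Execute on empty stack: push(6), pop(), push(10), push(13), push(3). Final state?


push(6) -> [6]
pop() returns 6 -> []
push(10) -> [10]
push(13) -> [10, 13]
push(3) -> [10, 13, 3]
Final stack (bottom to top): [10, 13, 3]


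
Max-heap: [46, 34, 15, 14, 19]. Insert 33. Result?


Append 33: [46, 34, 15, 14, 19, 33]
Bubble up: swap idx 5(33) with idx 2(15)
Result: [46, 34, 33, 14, 19, 15]


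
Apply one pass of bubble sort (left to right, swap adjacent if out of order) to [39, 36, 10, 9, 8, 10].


After one pass: [36, 10, 9, 8, 10, 39]


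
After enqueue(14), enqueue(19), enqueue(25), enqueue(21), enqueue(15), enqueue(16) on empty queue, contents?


enqueue(14) -> [14]
enqueue(19) -> [14, 19]
enqueue(25) -> [14, 19, 25]
enqueue(21) -> [14, 19, 25, 21]
enqueue(15) -> [14, 19, 25, 21, 15]
enqueue(16) -> [14, 19, 25, 21, 15, 16]
Final queue (front to back): [14, 19, 25, 21, 15, 16]


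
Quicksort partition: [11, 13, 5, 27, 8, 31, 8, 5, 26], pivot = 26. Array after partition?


Elements <= 26 go left of pivot.
Result: [11, 13, 5, 8, 8, 5, 26, 31, 27], pivot at index 6


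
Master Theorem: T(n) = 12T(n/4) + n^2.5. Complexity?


a=12, b=4, c=2.5. log_4(12)=1.792 < c=2.5. Case 3: O(n^c) = O(n^2.500)
Complexity: O(n^2.500)


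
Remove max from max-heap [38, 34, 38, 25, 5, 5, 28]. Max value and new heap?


Max = 38
Replace root with last, heapify down
Resulting heap: [38, 34, 28, 25, 5, 5]


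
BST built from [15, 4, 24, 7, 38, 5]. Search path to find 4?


BST root = 15
Search for 4: compare at each node
Path: [15, 4]


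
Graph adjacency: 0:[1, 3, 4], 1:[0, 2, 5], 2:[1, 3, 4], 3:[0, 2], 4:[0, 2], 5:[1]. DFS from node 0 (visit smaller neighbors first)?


DFS stack-based: start with [0]
Visit order: [0, 1, 2, 3, 4, 5]


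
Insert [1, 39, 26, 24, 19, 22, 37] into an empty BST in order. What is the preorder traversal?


Root = 1; build tree by BST insertion.
Preorder traversal: [1, 39, 26, 24, 19, 22, 37]


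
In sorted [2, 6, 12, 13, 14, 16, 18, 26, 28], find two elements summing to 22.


Two pointers: lo=0, hi=8
Found pair: (6, 16) summing to 22


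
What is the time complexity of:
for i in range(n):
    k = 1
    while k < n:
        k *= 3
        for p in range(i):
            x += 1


Per nesting level: O(n) * O(log n) * O(n) [triangular over i] = O(n^2 log n)
Complexity: O(n^2 log n)


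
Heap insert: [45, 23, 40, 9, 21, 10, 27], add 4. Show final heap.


Append 4: [45, 23, 40, 9, 21, 10, 27, 4]
Bubble up: no swaps needed
Result: [45, 23, 40, 9, 21, 10, 27, 4]


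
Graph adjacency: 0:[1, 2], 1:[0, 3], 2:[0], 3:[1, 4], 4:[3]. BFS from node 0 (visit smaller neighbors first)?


BFS queue: start with [0]
Visit order: [0, 1, 2, 3, 4]


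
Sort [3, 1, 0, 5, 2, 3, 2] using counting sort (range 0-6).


Count array: [1, 1, 2, 2, 0, 1, 0]
Reconstruct: [0, 1, 2, 2, 3, 3, 5]


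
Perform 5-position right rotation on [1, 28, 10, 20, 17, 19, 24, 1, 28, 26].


Right rotate by 5: [19, 24, 1, 28, 26, 1, 28, 10, 20, 17]


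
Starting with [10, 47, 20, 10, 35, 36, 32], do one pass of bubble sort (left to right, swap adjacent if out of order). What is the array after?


After one pass: [10, 20, 10, 35, 36, 32, 47]


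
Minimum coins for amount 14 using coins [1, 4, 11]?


dp[0]=0; dp[i]=1+min(dp[i-c] for c in coins)
...dp[9]=3, dp[10]=4, dp[11]=1, dp[12]=2, dp[13]=3, dp[14]=4
Minimum coins for 14 = 4


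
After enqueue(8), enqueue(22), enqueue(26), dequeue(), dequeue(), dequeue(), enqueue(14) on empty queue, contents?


enqueue(8) -> [8]
enqueue(22) -> [8, 22]
enqueue(26) -> [8, 22, 26]
dequeue() returns 8 -> [22, 26]
dequeue() returns 22 -> [26]
dequeue() returns 26 -> []
enqueue(14) -> [14]
Final queue (front to back): [14]


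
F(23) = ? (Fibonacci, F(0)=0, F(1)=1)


F(n)=F(n-1)+F(n-2)
...F(21)=10946, F(22)=17711, F(23)=28657


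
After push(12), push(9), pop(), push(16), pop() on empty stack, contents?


push(12) -> [12]
push(9) -> [12, 9]
pop() returns 9 -> [12]
push(16) -> [12, 16]
pop() returns 16 -> [12]
Final stack (bottom to top): [12]


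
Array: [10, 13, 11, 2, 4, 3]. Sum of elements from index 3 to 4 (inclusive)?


Prefix sums: [0, 10, 23, 34, 36, 40, 43]
Sum[3..4] = prefix[5] - prefix[3] = 40 - 34 = 6


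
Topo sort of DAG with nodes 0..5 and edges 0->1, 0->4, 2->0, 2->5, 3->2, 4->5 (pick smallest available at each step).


Kahn's algorithm, process smallest node first
Order: [3, 2, 0, 1, 4, 5]


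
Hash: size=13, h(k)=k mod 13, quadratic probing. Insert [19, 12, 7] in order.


Insertions: 19->slot 6; 12->slot 12; 7->slot 7
Table: [None, None, None, None, None, None, 19, 7, None, None, None, None, 12]


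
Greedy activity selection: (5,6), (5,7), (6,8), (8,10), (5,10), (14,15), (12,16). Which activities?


Greedy: pick earliest-ending, then skip overlaps.
Selected (4 activities): [(5, 6), (6, 8), (8, 10), (14, 15)]


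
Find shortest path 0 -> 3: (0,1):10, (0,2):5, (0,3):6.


Dijkstra from 0:
Distances: {0: 0, 1: 10, 2: 5, 3: 6}
Shortest distance to 3 = 6, path = [0, 3]


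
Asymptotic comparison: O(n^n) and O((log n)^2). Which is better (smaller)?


polylogarithmic grows slower than n^n
O((log n)^2) is asymptotically smaller; O(n^n) grows faster


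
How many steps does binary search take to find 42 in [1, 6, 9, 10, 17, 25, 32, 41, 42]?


Search for 42:
[0,8] mid=4 arr[4]=17
[5,8] mid=6 arr[6]=32
[7,8] mid=7 arr[7]=41
[8,8] mid=8 arr[8]=42
Total: 4 comparisons


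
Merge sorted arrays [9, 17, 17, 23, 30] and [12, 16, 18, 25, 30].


Compare heads, take smaller each step.
Merged: [9, 12, 16, 17, 17, 18, 23, 25, 30, 30]


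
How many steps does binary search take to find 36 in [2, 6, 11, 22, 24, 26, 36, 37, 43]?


Search for 36:
[0,8] mid=4 arr[4]=24
[5,8] mid=6 arr[6]=36
Total: 2 comparisons


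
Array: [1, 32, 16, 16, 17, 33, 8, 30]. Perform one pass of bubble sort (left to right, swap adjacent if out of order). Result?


After one pass: [1, 16, 16, 17, 32, 8, 30, 33]


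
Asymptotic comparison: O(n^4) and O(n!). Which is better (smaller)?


quartic grows slower than factorial
O(n^4) is asymptotically smaller; O(n!) grows faster


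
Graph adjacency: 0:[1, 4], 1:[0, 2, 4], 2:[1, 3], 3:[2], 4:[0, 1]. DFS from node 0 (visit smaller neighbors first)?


DFS stack-based: start with [0]
Visit order: [0, 1, 2, 3, 4]


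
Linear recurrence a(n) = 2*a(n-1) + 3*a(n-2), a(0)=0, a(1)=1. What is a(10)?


Build bottom-up:
...a(8)=1640, a(9)=4921, a(10)=2*4921+3*1640=14762


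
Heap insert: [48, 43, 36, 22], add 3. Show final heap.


Append 3: [48, 43, 36, 22, 3]
Bubble up: no swaps needed
Result: [48, 43, 36, 22, 3]


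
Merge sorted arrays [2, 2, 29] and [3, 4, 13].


Compare heads, take smaller each step.
Merged: [2, 2, 3, 4, 13, 29]


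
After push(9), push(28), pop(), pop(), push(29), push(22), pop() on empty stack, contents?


push(9) -> [9]
push(28) -> [9, 28]
pop() returns 28 -> [9]
pop() returns 9 -> []
push(29) -> [29]
push(22) -> [29, 22]
pop() returns 22 -> [29]
Final stack (bottom to top): [29]


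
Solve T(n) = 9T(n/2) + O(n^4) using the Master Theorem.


a=9, b=2, c=4. log_2(9)=3.170 < c=4. Case 3: O(n^c) = O(n^4)
Complexity: O(n^4)


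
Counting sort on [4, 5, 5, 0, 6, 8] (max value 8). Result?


Count array: [1, 0, 0, 0, 1, 2, 1, 0, 1]
Reconstruct: [0, 4, 5, 5, 6, 8]


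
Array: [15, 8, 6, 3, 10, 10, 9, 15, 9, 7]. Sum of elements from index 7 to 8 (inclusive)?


Prefix sums: [0, 15, 23, 29, 32, 42, 52, 61, 76, 85, 92]
Sum[7..8] = prefix[9] - prefix[7] = 85 - 61 = 24


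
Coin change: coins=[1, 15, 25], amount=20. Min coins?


dp[0]=0; dp[i]=1+min(dp[i-c] for c in coins)
...dp[15]=1, dp[16]=2, dp[17]=3, dp[18]=4, dp[19]=5, dp[20]=6
Minimum coins for 20 = 6


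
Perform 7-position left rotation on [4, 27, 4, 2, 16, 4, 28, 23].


Left rotate by 7: [23, 4, 27, 4, 2, 16, 4, 28]


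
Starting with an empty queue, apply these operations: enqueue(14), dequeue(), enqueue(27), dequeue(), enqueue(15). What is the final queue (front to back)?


enqueue(14) -> [14]
dequeue() returns 14 -> []
enqueue(27) -> [27]
dequeue() returns 27 -> []
enqueue(15) -> [15]
Final queue (front to back): [15]


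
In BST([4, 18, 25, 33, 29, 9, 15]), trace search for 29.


BST root = 4
Search for 29: compare at each node
Path: [4, 18, 25, 33, 29]


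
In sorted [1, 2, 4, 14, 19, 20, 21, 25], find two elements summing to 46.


Two pointers: lo=0, hi=7
Found pair: (21, 25) summing to 46


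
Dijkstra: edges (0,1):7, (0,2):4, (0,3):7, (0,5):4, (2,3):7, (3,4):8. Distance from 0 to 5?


Dijkstra from 0:
Distances: {0: 0, 1: 7, 2: 4, 3: 7, 4: 15, 5: 4}
Shortest distance to 5 = 4, path = [0, 5]


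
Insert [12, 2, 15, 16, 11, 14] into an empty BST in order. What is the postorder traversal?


Root = 12; build tree by BST insertion.
Postorder traversal: [11, 2, 14, 16, 15, 12]


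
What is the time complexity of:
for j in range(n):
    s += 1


Per nesting level: O(n) = O(n)
Complexity: O(n)


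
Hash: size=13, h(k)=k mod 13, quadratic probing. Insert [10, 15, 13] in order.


Insertions: 10->slot 10; 15->slot 2; 13->slot 0
Table: [13, None, 15, None, None, None, None, None, None, None, 10, None, None]


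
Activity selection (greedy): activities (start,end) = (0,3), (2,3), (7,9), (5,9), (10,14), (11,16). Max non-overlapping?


Greedy: pick earliest-ending, then skip overlaps.
Selected (3 activities): [(0, 3), (7, 9), (10, 14)]


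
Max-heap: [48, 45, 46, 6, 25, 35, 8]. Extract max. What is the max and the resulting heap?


Max = 48
Replace root with last, heapify down
Resulting heap: [46, 45, 35, 6, 25, 8]


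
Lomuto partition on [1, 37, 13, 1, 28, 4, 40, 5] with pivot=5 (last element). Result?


Elements <= 5 go left of pivot.
Result: [1, 1, 4, 5, 28, 13, 40, 37], pivot at index 3


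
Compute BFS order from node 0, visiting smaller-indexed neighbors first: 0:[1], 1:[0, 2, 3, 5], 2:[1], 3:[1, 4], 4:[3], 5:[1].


BFS queue: start with [0]
Visit order: [0, 1, 2, 3, 5, 4]


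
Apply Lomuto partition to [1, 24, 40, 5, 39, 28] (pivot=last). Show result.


Elements <= 28 go left of pivot.
Result: [1, 24, 5, 28, 39, 40], pivot at index 3


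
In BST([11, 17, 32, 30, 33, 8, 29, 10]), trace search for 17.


BST root = 11
Search for 17: compare at each node
Path: [11, 17]


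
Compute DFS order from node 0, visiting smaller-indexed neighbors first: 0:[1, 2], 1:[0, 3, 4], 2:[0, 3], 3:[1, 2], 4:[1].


DFS stack-based: start with [0]
Visit order: [0, 1, 3, 2, 4]


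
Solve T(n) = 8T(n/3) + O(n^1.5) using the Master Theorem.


a=8, b=3, c=1.5. log_3(8)=1.893 > c=1.5. Case 1: O(n^log_b(a)) = O(n^1.893)
Complexity: O(n^1.893)


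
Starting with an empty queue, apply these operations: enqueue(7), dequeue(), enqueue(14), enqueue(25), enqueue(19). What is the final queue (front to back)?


enqueue(7) -> [7]
dequeue() returns 7 -> []
enqueue(14) -> [14]
enqueue(25) -> [14, 25]
enqueue(19) -> [14, 25, 19]
Final queue (front to back): [14, 25, 19]


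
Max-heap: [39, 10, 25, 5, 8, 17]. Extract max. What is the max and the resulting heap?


Max = 39
Replace root with last, heapify down
Resulting heap: [25, 10, 17, 5, 8]


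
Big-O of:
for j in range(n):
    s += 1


Per nesting level: O(n) = O(n)
Complexity: O(n)


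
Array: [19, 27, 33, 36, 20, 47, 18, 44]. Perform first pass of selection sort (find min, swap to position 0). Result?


After one pass: [18, 27, 33, 36, 20, 47, 19, 44]


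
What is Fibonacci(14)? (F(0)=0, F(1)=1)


F(n)=F(n-1)+F(n-2)
...F(12)=144, F(13)=233, F(14)=377


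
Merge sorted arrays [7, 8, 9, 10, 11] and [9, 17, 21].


Compare heads, take smaller each step.
Merged: [7, 8, 9, 9, 10, 11, 17, 21]


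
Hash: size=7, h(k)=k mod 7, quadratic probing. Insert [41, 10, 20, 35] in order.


Insertions: 41->slot 6; 10->slot 3; 20->slot 0; 35->slot 1
Table: [20, 35, None, 10, None, None, 41]


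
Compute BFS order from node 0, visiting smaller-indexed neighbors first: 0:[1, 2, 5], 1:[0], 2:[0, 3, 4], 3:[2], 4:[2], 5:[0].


BFS queue: start with [0]
Visit order: [0, 1, 2, 5, 3, 4]


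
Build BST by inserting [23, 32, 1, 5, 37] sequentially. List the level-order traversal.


Root = 23; build tree by BST insertion.
Level-Order traversal: [23, 1, 32, 5, 37]


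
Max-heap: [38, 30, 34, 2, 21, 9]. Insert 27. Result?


Append 27: [38, 30, 34, 2, 21, 9, 27]
Bubble up: no swaps needed
Result: [38, 30, 34, 2, 21, 9, 27]


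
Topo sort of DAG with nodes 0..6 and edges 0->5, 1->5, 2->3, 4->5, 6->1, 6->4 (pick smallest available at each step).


Kahn's algorithm, process smallest node first
Order: [0, 2, 3, 6, 1, 4, 5]


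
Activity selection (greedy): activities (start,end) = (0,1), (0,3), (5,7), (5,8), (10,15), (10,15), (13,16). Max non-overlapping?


Greedy: pick earliest-ending, then skip overlaps.
Selected (3 activities): [(0, 1), (5, 7), (10, 15)]


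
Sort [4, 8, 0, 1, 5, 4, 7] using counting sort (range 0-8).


Count array: [1, 1, 0, 0, 2, 1, 0, 1, 1]
Reconstruct: [0, 1, 4, 4, 5, 7, 8]
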